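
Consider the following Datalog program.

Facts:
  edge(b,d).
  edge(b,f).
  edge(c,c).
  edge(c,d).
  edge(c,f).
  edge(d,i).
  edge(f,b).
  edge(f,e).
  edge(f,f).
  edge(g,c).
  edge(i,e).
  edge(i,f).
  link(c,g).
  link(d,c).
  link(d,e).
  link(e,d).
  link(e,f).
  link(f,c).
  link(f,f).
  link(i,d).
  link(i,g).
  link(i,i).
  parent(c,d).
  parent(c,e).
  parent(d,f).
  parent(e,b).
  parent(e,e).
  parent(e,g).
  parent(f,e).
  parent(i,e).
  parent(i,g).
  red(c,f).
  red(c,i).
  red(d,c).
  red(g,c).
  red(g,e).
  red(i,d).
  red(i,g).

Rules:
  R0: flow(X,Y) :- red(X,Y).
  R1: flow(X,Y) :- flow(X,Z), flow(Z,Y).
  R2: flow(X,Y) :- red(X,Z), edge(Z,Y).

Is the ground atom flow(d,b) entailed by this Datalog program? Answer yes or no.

round 1: derive flow(c,f) via R0 from red(c,f)
round 1: derive flow(c,i) via R0 from red(c,i)
round 1: derive flow(d,c) via R0 from red(d,c)
round 1: derive flow(g,c) via R0 from red(g,c)
round 1: derive flow(g,e) via R0 from red(g,e)
round 1: derive flow(i,d) via R0 from red(i,d)
round 1: derive flow(i,g) via R0 from red(i,g)
round 1: derive flow(c,b) via R2 from red(c,f), edge(f,b)
round 1: derive flow(c,e) via R2 from red(c,f), edge(f,e)
round 1: derive flow(d,d) via R2 from red(d,c), edge(c,d)
round 1: derive flow(d,f) via R2 from red(d,c), edge(c,f)
round 1: derive flow(g,d) via R2 from red(g,c), edge(c,d)
round 1: derive flow(g,f) via R2 from red(g,c), edge(c,f)
round 1: derive flow(i,c) via R2 from red(i,g), edge(g,c)
round 1: derive flow(i,i) via R2 from red(i,d), edge(d,i)
round 2: derive flow(c,c) via R1 from flow(c,i), flow(i,c)
round 2: derive flow(c,d) via R1 from flow(c,i), flow(i,d)
round 2: derive flow(c,g) via R1 from flow(c,i), flow(i,g)
round 2: derive flow(d,b) via R1 from flow(d,c), flow(c,b)
round 2: derive flow(d,e) via R1 from flow(d,c), flow(c,e)
round 2: derive flow(d,i) via R1 from flow(d,c), flow(c,i)
round 2: derive flow(g,b) via R1 from flow(g,c), flow(c,b)
round 2: derive flow(g,i) via R1 from flow(g,c), flow(c,i)
round 2: derive flow(i,b) via R1 from flow(i,c), flow(c,b)
round 2: derive flow(i,e) via R1 from flow(i,c), flow(c,e)
round 2: derive flow(i,f) via R1 from flow(i,c), flow(c,f)
round 3: derive flow(d,g) via R1 from flow(d,c), flow(c,g)
round 3: derive flow(g,g) via R1 from flow(g,c), flow(c,g)

yes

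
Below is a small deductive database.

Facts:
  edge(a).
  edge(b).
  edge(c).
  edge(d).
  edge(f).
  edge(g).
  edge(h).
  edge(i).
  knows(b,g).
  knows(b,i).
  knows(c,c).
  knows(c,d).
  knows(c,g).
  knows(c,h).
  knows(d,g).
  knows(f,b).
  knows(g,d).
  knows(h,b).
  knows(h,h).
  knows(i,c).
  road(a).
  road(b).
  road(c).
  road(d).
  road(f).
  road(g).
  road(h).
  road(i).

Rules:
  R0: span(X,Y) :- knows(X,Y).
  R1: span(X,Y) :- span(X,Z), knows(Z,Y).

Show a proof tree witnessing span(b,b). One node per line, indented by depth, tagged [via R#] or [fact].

round 1: derive span(b,g) via R0 from knows(b,g)
round 1: derive span(b,i) via R0 from knows(b,i)
round 1: derive span(c,c) via R0 from knows(c,c)
round 1: derive span(c,d) via R0 from knows(c,d)
round 1: derive span(c,g) via R0 from knows(c,g)
round 1: derive span(c,h) via R0 from knows(c,h)
round 1: derive span(d,g) via R0 from knows(d,g)
round 1: derive span(f,b) via R0 from knows(f,b)
round 1: derive span(g,d) via R0 from knows(g,d)
round 1: derive span(h,b) via R0 from knows(h,b)
round 1: derive span(h,h) via R0 from knows(h,h)
round 1: derive span(i,c) via R0 from knows(i,c)
round 2: derive span(b,c) via R1 from span(b,i), knows(i,c)
round 2: derive span(b,d) via R1 from span(b,g), knows(g,d)
round 2: derive span(c,b) via R1 from span(c,h), knows(h,b)
round 2: derive span(d,d) via R1 from span(d,g), knows(g,d)
round 2: derive span(f,g) via R1 from span(f,b), knows(b,g)
round 2: derive span(f,i) via R1 from span(f,b), knows(b,i)
round 2: derive span(g,g) via R1 from span(g,d), knows(d,g)
round 2: derive span(h,g) via R1 from span(h,b), knows(b,g)
round 2: derive span(h,i) via R1 from span(h,b), knows(b,i)
round 2: derive span(i,d) via R1 from span(i,c), knows(c,d)
round 2: derive span(i,g) via R1 from span(i,c), knows(c,g)
round 2: derive span(i,h) via R1 from span(i,c), knows(c,h)
round 3: derive span(b,h) via R1 from span(b,c), knows(c,h)
round 3: derive span(c,i) via R1 from span(c,b), knows(b,i)
round 3: derive span(f,c) via R1 from span(f,i), knows(i,c)
round 3: derive span(f,d) via R1 from span(f,g), knows(g,d)
round 3: derive span(h,c) via R1 from span(h,i), knows(i,c)
round 3: derive span(h,d) via R1 from span(h,g), knows(g,d)
round 3: derive span(i,b) via R1 from span(i,h), knows(h,b)
round 4: derive span(b,b) via R1 from span(b,h), knows(h,b)
round 4: derive span(f,h) via R1 from span(f,c), knows(c,h)
round 4: derive span(i,i) via R1 from span(i,b), knows(b,i)

span(b,b)  [via R1]
  span(b,h)  [via R1]
    span(b,c)  [via R1]
      span(b,i)  [via R0]
        knows(b,i)  [fact]
      knows(i,c)  [fact]
    knows(c,h)  [fact]
  knows(h,b)  [fact]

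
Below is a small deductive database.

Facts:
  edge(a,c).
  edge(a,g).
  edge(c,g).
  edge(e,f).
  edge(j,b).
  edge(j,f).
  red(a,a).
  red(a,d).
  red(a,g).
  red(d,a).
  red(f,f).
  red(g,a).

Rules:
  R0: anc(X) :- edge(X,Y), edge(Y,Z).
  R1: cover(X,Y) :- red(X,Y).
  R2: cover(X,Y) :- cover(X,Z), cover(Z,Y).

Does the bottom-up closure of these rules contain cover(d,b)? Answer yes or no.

no

round 1: derive cover(a,a) via R1 from red(a,a)
round 1: derive cover(a,d) via R1 from red(a,d)
round 1: derive cover(a,g) via R1 from red(a,g)
round 1: derive cover(d,a) via R1 from red(d,a)
round 1: derive cover(f,f) via R1 from red(f,f)
round 1: derive cover(g,a) via R1 from red(g,a)
round 2: derive cover(d,d) via R2 from cover(d,a), cover(a,d)
round 2: derive cover(d,g) via R2 from cover(d,a), cover(a,g)
round 2: derive cover(g,d) via R2 from cover(g,a), cover(a,d)
round 2: derive cover(g,g) via R2 from cover(g,a), cover(a,g)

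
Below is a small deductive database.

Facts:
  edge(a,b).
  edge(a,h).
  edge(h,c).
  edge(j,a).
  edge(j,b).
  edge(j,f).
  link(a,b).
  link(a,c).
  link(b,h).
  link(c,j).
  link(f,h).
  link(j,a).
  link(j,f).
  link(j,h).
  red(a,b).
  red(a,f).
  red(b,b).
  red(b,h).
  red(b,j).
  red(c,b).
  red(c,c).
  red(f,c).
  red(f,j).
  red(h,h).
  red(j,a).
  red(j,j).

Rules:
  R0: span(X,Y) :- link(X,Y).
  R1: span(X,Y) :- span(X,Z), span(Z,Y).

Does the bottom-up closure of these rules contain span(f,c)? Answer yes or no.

no

round 1: derive span(a,b) via R0 from link(a,b)
round 1: derive span(a,c) via R0 from link(a,c)
round 1: derive span(b,h) via R0 from link(b,h)
round 1: derive span(c,j) via R0 from link(c,j)
round 1: derive span(f,h) via R0 from link(f,h)
round 1: derive span(j,a) via R0 from link(j,a)
round 1: derive span(j,f) via R0 from link(j,f)
round 1: derive span(j,h) via R0 from link(j,h)
round 2: derive span(a,h) via R1 from span(a,b), span(b,h)
round 2: derive span(a,j) via R1 from span(a,c), span(c,j)
round 2: derive span(c,a) via R1 from span(c,j), span(j,a)
round 2: derive span(c,f) via R1 from span(c,j), span(j,f)
round 2: derive span(c,h) via R1 from span(c,j), span(j,h)
round 2: derive span(j,b) via R1 from span(j,a), span(a,b)
round 2: derive span(j,c) via R1 from span(j,a), span(a,c)
round 3: derive span(a,a) via R1 from span(a,c), span(c,a)
round 3: derive span(a,f) via R1 from span(a,c), span(c,f)
round 3: derive span(c,b) via R1 from span(c,a), span(a,b)
round 3: derive span(c,c) via R1 from span(c,a), span(a,c)
round 3: derive span(j,j) via R1 from span(j,a), span(a,j)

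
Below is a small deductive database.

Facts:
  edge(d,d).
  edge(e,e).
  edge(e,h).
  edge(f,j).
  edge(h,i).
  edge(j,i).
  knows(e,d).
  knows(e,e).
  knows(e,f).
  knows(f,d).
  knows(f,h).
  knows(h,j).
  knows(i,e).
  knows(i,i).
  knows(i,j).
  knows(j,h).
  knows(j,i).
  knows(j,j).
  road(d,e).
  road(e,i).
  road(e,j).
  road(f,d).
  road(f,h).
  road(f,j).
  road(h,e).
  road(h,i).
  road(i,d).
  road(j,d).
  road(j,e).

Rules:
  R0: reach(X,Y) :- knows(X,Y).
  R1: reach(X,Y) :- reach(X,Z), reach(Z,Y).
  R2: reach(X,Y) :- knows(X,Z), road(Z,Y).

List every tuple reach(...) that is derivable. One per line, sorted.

round 1: derive reach(e,d) via R0 from knows(e,d)
round 1: derive reach(e,e) via R0 from knows(e,e)
round 1: derive reach(e,f) via R0 from knows(e,f)
round 1: derive reach(f,d) via R0 from knows(f,d)
round 1: derive reach(f,h) via R0 from knows(f,h)
round 1: derive reach(h,j) via R0 from knows(h,j)
round 1: derive reach(i,e) via R0 from knows(i,e)
round 1: derive reach(i,i) via R0 from knows(i,i)
round 1: derive reach(i,j) via R0 from knows(i,j)
round 1: derive reach(j,h) via R0 from knows(j,h)
round 1: derive reach(j,i) via R0 from knows(j,i)
round 1: derive reach(j,j) via R0 from knows(j,j)
round 1: derive reach(e,h) via R2 from knows(e,f), road(f,h)
round 1: derive reach(e,i) via R2 from knows(e,e), road(e,i)
round 1: derive reach(e,j) via R2 from knows(e,e), road(e,j)
round 1: derive reach(f,e) via R2 from knows(f,d), road(d,e)
round 1: derive reach(f,i) via R2 from knows(f,h), road(h,i)
round 1: derive reach(h,d) via R2 from knows(h,j), road(j,d)
round 1: derive reach(h,e) via R2 from knows(h,j), road(j,e)
round 1: derive reach(i,d) via R2 from knows(i,i), road(i,d)
round 1: derive reach(j,d) via R2 from knows(j,i), road(i,d)
round 1: derive reach(j,e) via R2 from knows(j,h), road(h,e)
round 2: derive reach(f,f) via R1 from reach(f,e), reach(e,f)
round 2: derive reach(f,j) via R1 from reach(f,e), reach(e,j)
round 2: derive reach(h,f) via R1 from reach(h,e), reach(e,f)
round 2: derive reach(h,h) via R1 from reach(h,e), reach(e,h)
round 2: derive reach(h,i) via R1 from reach(h,e), reach(e,i)
round 2: derive reach(i,f) via R1 from reach(i,e), reach(e,f)
round 2: derive reach(i,h) via R1 from reach(i,e), reach(e,h)
round 2: derive reach(j,f) via R1 from reach(j,e), reach(e,f)

reach(e,d)
reach(e,e)
reach(e,f)
reach(e,h)
reach(e,i)
reach(e,j)
reach(f,d)
reach(f,e)
reach(f,f)
reach(f,h)
reach(f,i)
reach(f,j)
reach(h,d)
reach(h,e)
reach(h,f)
reach(h,h)
reach(h,i)
reach(h,j)
reach(i,d)
reach(i,e)
reach(i,f)
reach(i,h)
reach(i,i)
reach(i,j)
reach(j,d)
reach(j,e)
reach(j,f)
reach(j,h)
reach(j,i)
reach(j,j)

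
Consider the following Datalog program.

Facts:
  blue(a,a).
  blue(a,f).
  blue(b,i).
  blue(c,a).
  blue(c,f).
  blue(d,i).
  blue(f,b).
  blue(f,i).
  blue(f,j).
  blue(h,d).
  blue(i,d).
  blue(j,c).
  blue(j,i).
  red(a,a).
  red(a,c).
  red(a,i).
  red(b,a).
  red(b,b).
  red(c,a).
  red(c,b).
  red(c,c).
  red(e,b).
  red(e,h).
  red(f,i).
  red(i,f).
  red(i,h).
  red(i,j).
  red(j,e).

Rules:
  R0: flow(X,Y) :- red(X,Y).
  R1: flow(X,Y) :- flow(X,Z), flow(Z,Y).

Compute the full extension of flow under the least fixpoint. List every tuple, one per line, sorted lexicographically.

flow(a,a)
flow(a,b)
flow(a,c)
flow(a,e)
flow(a,f)
flow(a,h)
flow(a,i)
flow(a,j)
flow(b,a)
flow(b,b)
flow(b,c)
flow(b,e)
flow(b,f)
flow(b,h)
flow(b,i)
flow(b,j)
flow(c,a)
flow(c,b)
flow(c,c)
flow(c,e)
flow(c,f)
flow(c,h)
flow(c,i)
flow(c,j)
flow(e,a)
flow(e,b)
flow(e,c)
flow(e,e)
flow(e,f)
flow(e,h)
flow(e,i)
flow(e,j)
flow(f,a)
flow(f,b)
flow(f,c)
flow(f,e)
flow(f,f)
flow(f,h)
flow(f,i)
flow(f,j)
flow(i,a)
flow(i,b)
flow(i,c)
flow(i,e)
flow(i,f)
flow(i,h)
flow(i,i)
flow(i,j)
flow(j,a)
flow(j,b)
flow(j,c)
flow(j,e)
flow(j,f)
flow(j,h)
flow(j,i)
flow(j,j)

round 1: derive flow(a,a) via R0 from red(a,a)
round 1: derive flow(a,c) via R0 from red(a,c)
round 1: derive flow(a,i) via R0 from red(a,i)
round 1: derive flow(b,a) via R0 from red(b,a)
round 1: derive flow(b,b) via R0 from red(b,b)
round 1: derive flow(c,a) via R0 from red(c,a)
round 1: derive flow(c,b) via R0 from red(c,b)
round 1: derive flow(c,c) via R0 from red(c,c)
round 1: derive flow(e,b) via R0 from red(e,b)
round 1: derive flow(e,h) via R0 from red(e,h)
round 1: derive flow(f,i) via R0 from red(f,i)
round 1: derive flow(i,f) via R0 from red(i,f)
round 1: derive flow(i,h) via R0 from red(i,h)
round 1: derive flow(i,j) via R0 from red(i,j)
round 1: derive flow(j,e) via R0 from red(j,e)
round 2: derive flow(a,b) via R1 from flow(a,c), flow(c,b)
round 2: derive flow(a,f) via R1 from flow(a,i), flow(i,f)
round 2: derive flow(a,h) via R1 from flow(a,i), flow(i,h)
round 2: derive flow(a,j) via R1 from flow(a,i), flow(i,j)
round 2: derive flow(b,c) via R1 from flow(b,a), flow(a,c)
round 2: derive flow(b,i) via R1 from flow(b,a), flow(a,i)
round 2: derive flow(c,i) via R1 from flow(c,a), flow(a,i)
round 2: derive flow(e,a) via R1 from flow(e,b), flow(b,a)
round 2: derive flow(f,f) via R1 from flow(f,i), flow(i,f)
round 2: derive flow(f,h) via R1 from flow(f,i), flow(i,h)
round 2: derive flow(f,j) via R1 from flow(f,i), flow(i,j)
round 2: derive flow(i,e) via R1 from flow(i,j), flow(j,e)
round 2: derive flow(i,i) via R1 from flow(i,f), flow(f,i)
round 2: derive flow(j,b) via R1 from flow(j,e), flow(e,b)
round 2: derive flow(j,h) via R1 from flow(j,e), flow(e,h)
round 3: derive flow(a,e) via R1 from flow(a,i), flow(i,e)
round 3: derive flow(b,e) via R1 from flow(b,i), flow(i,e)
round 3: derive flow(b,f) via R1 from flow(b,a), flow(a,f)
round 3: derive flow(b,h) via R1 from flow(b,a), flow(a,h)
round 3: derive flow(b,j) via R1 from flow(b,a), flow(a,j)
round 3: derive flow(c,e) via R1 from flow(c,i), flow(i,e)
round 3: derive flow(c,f) via R1 from flow(c,a), flow(a,f)
round 3: derive flow(c,h) via R1 from flow(c,a), flow(a,h)
round 3: derive flow(c,j) via R1 from flow(c,a), flow(a,j)
round 3: derive flow(e,c) via R1 from flow(e,a), flow(a,c)
round 3: derive flow(e,f) via R1 from flow(e,a), flow(a,f)
round 3: derive flow(e,i) via R1 from flow(e,a), flow(a,i)
round 3: derive flow(e,j) via R1 from flow(e,a), flow(a,j)
round 3: derive flow(f,b) via R1 from flow(f,j), flow(j,b)
round 3: derive flow(f,e) via R1 from flow(f,i), flow(i,e)
round 3: derive flow(i,a) via R1 from flow(i,e), flow(e,a)
round 3: derive flow(i,b) via R1 from flow(i,e), flow(e,b)
round 3: derive flow(j,a) via R1 from flow(j,b), flow(b,a)
round 3: derive flow(j,c) via R1 from flow(j,b), flow(b,c)
round 3: derive flow(j,i) via R1 from flow(j,b), flow(b,i)
round 4: derive flow(e,e) via R1 from flow(e,a), flow(a,e)
round 4: derive flow(f,a) via R1 from flow(f,b), flow(b,a)
round 4: derive flow(f,c) via R1 from flow(f,b), flow(b,c)
round 4: derive flow(i,c) via R1 from flow(i,a), flow(a,c)
round 4: derive flow(j,f) via R1 from flow(j,a), flow(a,f)
round 4: derive flow(j,j) via R1 from flow(j,a), flow(a,j)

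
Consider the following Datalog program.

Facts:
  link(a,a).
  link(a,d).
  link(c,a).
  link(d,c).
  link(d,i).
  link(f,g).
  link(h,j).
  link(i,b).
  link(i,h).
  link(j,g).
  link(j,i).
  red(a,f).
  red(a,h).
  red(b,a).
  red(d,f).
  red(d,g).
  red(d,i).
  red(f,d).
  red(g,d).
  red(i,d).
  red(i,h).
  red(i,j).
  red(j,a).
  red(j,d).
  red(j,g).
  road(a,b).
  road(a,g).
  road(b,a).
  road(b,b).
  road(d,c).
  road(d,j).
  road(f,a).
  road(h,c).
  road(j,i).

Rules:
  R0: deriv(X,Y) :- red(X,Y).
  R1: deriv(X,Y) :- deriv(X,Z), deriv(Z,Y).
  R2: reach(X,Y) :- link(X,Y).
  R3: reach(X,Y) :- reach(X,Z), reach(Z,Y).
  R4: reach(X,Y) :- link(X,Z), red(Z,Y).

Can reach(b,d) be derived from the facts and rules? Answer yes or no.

no

round 1: derive reach(a,a) via R2 from link(a,a)
round 1: derive reach(a,d) via R2 from link(a,d)
round 1: derive reach(c,a) via R2 from link(c,a)
round 1: derive reach(d,c) via R2 from link(d,c)
round 1: derive reach(d,i) via R2 from link(d,i)
round 1: derive reach(f,g) via R2 from link(f,g)
round 1: derive reach(h,j) via R2 from link(h,j)
round 1: derive reach(i,b) via R2 from link(i,b)
round 1: derive reach(i,h) via R2 from link(i,h)
round 1: derive reach(j,g) via R2 from link(j,g)
round 1: derive reach(j,i) via R2 from link(j,i)
round 1: derive reach(a,f) via R4 from link(a,a), red(a,f)
round 1: derive reach(a,g) via R4 from link(a,d), red(d,g)
round 1: derive reach(a,h) via R4 from link(a,a), red(a,h)
round 1: derive reach(a,i) via R4 from link(a,d), red(d,i)
round 1: derive reach(c,f) via R4 from link(c,a), red(a,f)
round 1: derive reach(c,h) via R4 from link(c,a), red(a,h)
round 1: derive reach(d,d) via R4 from link(d,i), red(i,d)
round 1: derive reach(d,h) via R4 from link(d,i), red(i,h)
round 1: derive reach(d,j) via R4 from link(d,i), red(i,j)
round 1: derive reach(f,d) via R4 from link(f,g), red(g,d)
round 1: derive reach(h,a) via R4 from link(h,j), red(j,a)
round 1: derive reach(h,d) via R4 from link(h,j), red(j,d)
round 1: derive reach(h,g) via R4 from link(h,j), red(j,g)
round 1: derive reach(i,a) via R4 from link(i,b), red(b,a)
round 1: derive reach(j,d) via R4 from link(j,g), red(g,d)
round 1: derive reach(j,h) via R4 from link(j,i), red(i,h)
round 1: derive reach(j,j) via R4 from link(j,i), red(i,j)
round 2: derive reach(a,b) via R3 from reach(a,i), reach(i,b)
round 2: derive reach(a,c) via R3 from reach(a,d), reach(d,c)
round 2: derive reach(a,j) via R3 from reach(a,d), reach(d,j)
round 2: derive reach(c,d) via R3 from reach(c,a), reach(a,d)
round 2: derive reach(c,g) via R3 from reach(c,a), reach(a,g)
round 2: derive reach(c,i) via R3 from reach(c,a), reach(a,i)
round 2: derive reach(c,j) via R3 from reach(c,h), reach(h,j)
round 2: derive reach(d,a) via R3 from reach(d,c), reach(c,a)
round 2: derive reach(d,b) via R3 from reach(d,i), reach(i,b)
round 2: derive reach(d,f) via R3 from reach(d,c), reach(c,f)
round 2: derive reach(d,g) via R3 from reach(d,h), reach(h,g)
round 2: derive reach(f,c) via R3 from reach(f,d), reach(d,c)
round 2: derive reach(f,h) via R3 from reach(f,d), reach(d,h)
round 2: derive reach(f,i) via R3 from reach(f,d), reach(d,i)
round 2: derive reach(f,j) via R3 from reach(f,d), reach(d,j)
round 2: derive reach(h,c) via R3 from reach(h,d), reach(d,c)
round 2: derive reach(h,f) via R3 from reach(h,a), reach(a,f)
round 2: derive reach(h,h) via R3 from reach(h,a), reach(a,h)
round 2: derive reach(h,i) via R3 from reach(h,a), reach(a,i)
round 2: derive reach(i,d) via R3 from reach(i,a), reach(a,d)
round 2: derive reach(i,f) via R3 from reach(i,a), reach(a,f)
round 2: derive reach(i,g) via R3 from reach(i,a), reach(a,g)
round 2: derive reach(i,i) via R3 from reach(i,a), reach(a,i)
round 2: derive reach(i,j) via R3 from reach(i,h), reach(h,j)
round 2: derive reach(j,a) via R3 from reach(j,h), reach(h,a)
round 2: derive reach(j,b) via R3 from reach(j,i), reach(i,b)
round 2: derive reach(j,c) via R3 from reach(j,d), reach(d,c)
round 3: derive reach(c,b) via R3 from reach(c,a), reach(a,b)
round 3: derive reach(c,c) via R3 from reach(c,a), reach(a,c)
round 3: derive reach(f,a) via R3 from reach(f,c), reach(c,a)
round 3: derive reach(f,b) via R3 from reach(f,d), reach(d,b)
round 3: derive reach(f,f) via R3 from reach(f,c), reach(c,f)
round 3: derive reach(h,b) via R3 from reach(h,a), reach(a,b)
round 3: derive reach(i,c) via R3 from reach(i,a), reach(a,c)
round 3: derive reach(j,f) via R3 from reach(j,a), reach(a,f)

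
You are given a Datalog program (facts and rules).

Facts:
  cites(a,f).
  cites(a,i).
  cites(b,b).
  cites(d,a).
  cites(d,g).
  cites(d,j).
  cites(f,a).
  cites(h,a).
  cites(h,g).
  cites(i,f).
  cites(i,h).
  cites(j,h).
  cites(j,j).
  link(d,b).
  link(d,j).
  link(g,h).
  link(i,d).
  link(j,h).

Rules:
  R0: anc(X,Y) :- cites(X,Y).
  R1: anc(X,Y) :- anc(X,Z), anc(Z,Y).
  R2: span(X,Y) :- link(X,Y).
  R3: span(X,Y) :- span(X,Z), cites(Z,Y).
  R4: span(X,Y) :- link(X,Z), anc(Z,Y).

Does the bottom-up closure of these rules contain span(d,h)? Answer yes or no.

yes

round 1: derive anc(a,f) via R0 from cites(a,f)
round 1: derive anc(a,i) via R0 from cites(a,i)
round 1: derive anc(b,b) via R0 from cites(b,b)
round 1: derive anc(d,a) via R0 from cites(d,a)
round 1: derive anc(d,g) via R0 from cites(d,g)
round 1: derive anc(d,j) via R0 from cites(d,j)
round 1: derive anc(f,a) via R0 from cites(f,a)
round 1: derive anc(h,a) via R0 from cites(h,a)
round 1: derive anc(h,g) via R0 from cites(h,g)
round 1: derive anc(i,f) via R0 from cites(i,f)
round 1: derive anc(i,h) via R0 from cites(i,h)
round 1: derive anc(j,h) via R0 from cites(j,h)
round 1: derive anc(j,j) via R0 from cites(j,j)
round 1: derive span(d,b) via R2 from link(d,b)
round 1: derive span(d,j) via R2 from link(d,j)
round 1: derive span(g,h) via R2 from link(g,h)
round 1: derive span(i,d) via R2 from link(i,d)
round 1: derive span(j,h) via R2 from link(j,h)
round 2: derive anc(a,a) via R1 from anc(a,f), anc(f,a)
round 2: derive anc(a,h) via R1 from anc(a,i), anc(i,h)
round 2: derive anc(d,f) via R1 from anc(d,a), anc(a,f)
round 2: derive anc(d,h) via R1 from anc(d,j), anc(j,h)
round 2: derive anc(d,i) via R1 from anc(d,a), anc(a,i)
round 2: derive anc(f,f) via R1 from anc(f,a), anc(a,f)
round 2: derive anc(f,i) via R1 from anc(f,a), anc(a,i)
round 2: derive anc(h,f) via R1 from anc(h,a), anc(a,f)
round 2: derive anc(h,i) via R1 from anc(h,a), anc(a,i)
round 2: derive anc(i,a) via R1 from anc(i,f), anc(f,a)
round 2: derive anc(i,g) via R1 from anc(i,h), anc(h,g)
round 2: derive anc(j,a) via R1 from anc(j,h), anc(h,a)
round 2: derive anc(j,g) via R1 from anc(j,h), anc(h,g)
round 2: derive span(d,h) via R3 from span(d,j), cites(j,h)
round 2: derive span(g,a) via R3 from span(g,h), cites(h,a)
round 2: derive span(g,g) via R3 from span(g,h), cites(h,g)
round 2: derive span(i,a) via R3 from span(i,d), cites(d,a)
round 2: derive span(i,g) via R3 from span(i,d), cites(d,g)
round 2: derive span(i,j) via R3 from span(i,d), cites(d,j)
round 2: derive span(j,a) via R3 from span(j,h), cites(h,a)
round 2: derive span(j,g) via R3 from span(j,h), cites(h,g)
round 3: derive anc(a,g) via R1 from anc(a,h), anc(h,g)
round 3: derive anc(f,g) via R1 from anc(f,i), anc(i,g)
round 3: derive anc(f,h) via R1 from anc(f,a), anc(a,h)
round 3: derive anc(h,h) via R1 from anc(h,a), anc(a,h)
round 3: derive anc(i,i) via R1 from anc(i,a), anc(a,i)
round 3: derive anc(j,f) via R1 from anc(j,a), anc(a,f)
round 3: derive anc(j,i) via R1 from anc(j,a), anc(a,i)
round 3: derive span(d,a) via R3 from span(d,h), cites(h,a)
round 3: derive span(d,g) via R3 from span(d,h), cites(h,g)
round 3: derive span(g,f) via R3 from span(g,a), cites(a,f)
round 3: derive span(g,i) via R3 from span(g,a), cites(a,i)
round 3: derive span(i,f) via R3 from span(i,a), cites(a,f)
round 3: derive span(i,h) via R3 from span(i,j), cites(j,h)
round 3: derive span(i,i) via R3 from span(i,a), cites(a,i)
round 3: derive span(j,f) via R3 from span(j,a), cites(a,f)
round 3: derive span(j,i) via R3 from span(j,a), cites(a,i)
round 4: derive span(d,f) via R3 from span(d,a), cites(a,f)
round 4: derive span(d,i) via R3 from span(d,a), cites(a,i)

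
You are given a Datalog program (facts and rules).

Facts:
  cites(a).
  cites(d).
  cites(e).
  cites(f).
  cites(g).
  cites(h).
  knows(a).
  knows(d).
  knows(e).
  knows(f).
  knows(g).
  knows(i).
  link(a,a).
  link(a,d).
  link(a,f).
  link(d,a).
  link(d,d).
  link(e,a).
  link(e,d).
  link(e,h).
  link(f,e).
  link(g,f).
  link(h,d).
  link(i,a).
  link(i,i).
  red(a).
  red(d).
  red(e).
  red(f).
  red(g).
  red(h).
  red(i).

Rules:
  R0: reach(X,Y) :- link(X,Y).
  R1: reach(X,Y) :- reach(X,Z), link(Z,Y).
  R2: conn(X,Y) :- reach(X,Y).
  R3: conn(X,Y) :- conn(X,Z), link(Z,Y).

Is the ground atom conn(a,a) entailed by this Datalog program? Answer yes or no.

yes

round 1: derive reach(a,a) via R0 from link(a,a)
round 1: derive reach(a,d) via R0 from link(a,d)
round 1: derive reach(a,f) via R0 from link(a,f)
round 1: derive reach(d,a) via R0 from link(d,a)
round 1: derive reach(d,d) via R0 from link(d,d)
round 1: derive reach(e,a) via R0 from link(e,a)
round 1: derive reach(e,d) via R0 from link(e,d)
round 1: derive reach(e,h) via R0 from link(e,h)
round 1: derive reach(f,e) via R0 from link(f,e)
round 1: derive reach(g,f) via R0 from link(g,f)
round 1: derive reach(h,d) via R0 from link(h,d)
round 1: derive reach(i,a) via R0 from link(i,a)
round 1: derive reach(i,i) via R0 from link(i,i)
round 2: derive reach(a,e) via R1 from reach(a,f), link(f,e)
round 2: derive reach(d,f) via R1 from reach(d,a), link(a,f)
round 2: derive reach(e,f) via R1 from reach(e,a), link(a,f)
round 2: derive reach(f,a) via R1 from reach(f,e), link(e,a)
round 2: derive reach(f,d) via R1 from reach(f,e), link(e,d)
round 2: derive reach(f,h) via R1 from reach(f,e), link(e,h)
round 2: derive reach(g,e) via R1 from reach(g,f), link(f,e)
round 2: derive reach(h,a) via R1 from reach(h,d), link(d,a)
round 2: derive reach(i,d) via R1 from reach(i,a), link(a,d)
round 2: derive reach(i,f) via R1 from reach(i,a), link(a,f)
round 2: derive conn(a,a) via R2 from reach(a,a)
round 2: derive conn(a,d) via R2 from reach(a,d)
round 2: derive conn(a,f) via R2 from reach(a,f)
round 2: derive conn(d,a) via R2 from reach(d,a)
round 2: derive conn(d,d) via R2 from reach(d,d)
round 2: derive conn(e,a) via R2 from reach(e,a)
round 2: derive conn(e,d) via R2 from reach(e,d)
round 2: derive conn(e,h) via R2 from reach(e,h)
round 2: derive conn(f,e) via R2 from reach(f,e)
round 2: derive conn(g,f) via R2 from reach(g,f)
round 2: derive conn(h,d) via R2 from reach(h,d)
round 2: derive conn(i,a) via R2 from reach(i,a)
round 2: derive conn(i,i) via R2 from reach(i,i)
round 3: derive reach(a,h) via R1 from reach(a,e), link(e,h)
round 3: derive reach(d,e) via R1 from reach(d,f), link(f,e)
round 3: derive reach(e,e) via R1 from reach(e,f), link(f,e)
round 3: derive reach(f,f) via R1 from reach(f,a), link(a,f)
round 3: derive reach(g,a) via R1 from reach(g,e), link(e,a)
round 3: derive reach(g,d) via R1 from reach(g,e), link(e,d)
round 3: derive reach(g,h) via R1 from reach(g,e), link(e,h)
round 3: derive reach(h,f) via R1 from reach(h,a), link(a,f)
round 3: derive reach(i,e) via R1 from reach(i,f), link(f,e)
round 3: derive conn(a,e) via R2 from reach(a,e)
round 3: derive conn(d,f) via R2 from reach(d,f)
round 3: derive conn(e,f) via R2 from reach(e,f)
round 3: derive conn(f,a) via R2 from reach(f,a)
round 3: derive conn(f,d) via R2 from reach(f,d)
round 3: derive conn(f,h) via R2 from reach(f,h)
round 3: derive conn(g,e) via R2 from reach(g,e)
round 3: derive conn(h,a) via R2 from reach(h,a)
round 3: derive conn(i,d) via R2 from reach(i,d)
round 3: derive conn(i,f) via R2 from reach(i,f)
round 4: derive reach(d,h) via R1 from reach(d,e), link(e,h)
round 4: derive reach(h,e) via R1 from reach(h,f), link(f,e)
round 4: derive reach(i,h) via R1 from reach(i,e), link(e,h)
round 4: derive conn(a,h) via R2 from reach(a,h)
round 4: derive conn(d,e) via R2 from reach(d,e)
round 4: derive conn(e,e) via R2 from reach(e,e)
round 4: derive conn(f,f) via R2 from reach(f,f)
round 4: derive conn(g,a) via R2 from reach(g,a)
round 4: derive conn(g,d) via R2 from reach(g,d)
round 4: derive conn(g,h) via R2 from reach(g,h)
round 4: derive conn(h,f) via R2 from reach(h,f)
round 4: derive conn(i,e) via R2 from reach(i,e)
round 5: derive reach(h,h) via R1 from reach(h,e), link(e,h)
round 5: derive conn(d,h) via R2 from reach(d,h)
round 5: derive conn(h,e) via R2 from reach(h,e)
round 5: derive conn(i,h) via R2 from reach(i,h)
round 6: derive conn(h,h) via R2 from reach(h,h)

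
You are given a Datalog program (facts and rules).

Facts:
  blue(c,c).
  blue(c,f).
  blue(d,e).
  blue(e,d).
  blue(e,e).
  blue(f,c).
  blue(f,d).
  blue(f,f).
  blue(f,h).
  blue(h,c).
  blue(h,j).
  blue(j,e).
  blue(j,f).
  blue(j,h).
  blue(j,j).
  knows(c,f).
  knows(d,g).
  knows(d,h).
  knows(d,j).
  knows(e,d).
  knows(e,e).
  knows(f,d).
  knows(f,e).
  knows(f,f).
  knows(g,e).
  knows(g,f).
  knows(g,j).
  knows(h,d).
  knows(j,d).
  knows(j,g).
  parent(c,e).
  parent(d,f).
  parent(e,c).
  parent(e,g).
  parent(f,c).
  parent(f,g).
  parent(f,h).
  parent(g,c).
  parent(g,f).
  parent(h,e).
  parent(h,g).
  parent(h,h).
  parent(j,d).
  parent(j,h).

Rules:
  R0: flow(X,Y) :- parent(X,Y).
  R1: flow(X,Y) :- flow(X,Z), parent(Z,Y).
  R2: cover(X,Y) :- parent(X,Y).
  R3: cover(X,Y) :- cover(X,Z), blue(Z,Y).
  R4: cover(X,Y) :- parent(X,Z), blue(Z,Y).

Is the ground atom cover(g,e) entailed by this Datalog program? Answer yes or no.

round 1: derive cover(c,e) via R2 from parent(c,e)
round 1: derive cover(d,f) via R2 from parent(d,f)
round 1: derive cover(e,c) via R2 from parent(e,c)
round 1: derive cover(e,g) via R2 from parent(e,g)
round 1: derive cover(f,c) via R2 from parent(f,c)
round 1: derive cover(f,g) via R2 from parent(f,g)
round 1: derive cover(f,h) via R2 from parent(f,h)
round 1: derive cover(g,c) via R2 from parent(g,c)
round 1: derive cover(g,f) via R2 from parent(g,f)
round 1: derive cover(h,e) via R2 from parent(h,e)
round 1: derive cover(h,g) via R2 from parent(h,g)
round 1: derive cover(h,h) via R2 from parent(h,h)
round 1: derive cover(j,d) via R2 from parent(j,d)
round 1: derive cover(j,h) via R2 from parent(j,h)
round 1: derive cover(c,d) via R4 from parent(c,e), blue(e,d)
round 1: derive cover(d,c) via R4 from parent(d,f), blue(f,c)
round 1: derive cover(d,d) via R4 from parent(d,f), blue(f,d)
round 1: derive cover(d,h) via R4 from parent(d,f), blue(f,h)
round 1: derive cover(e,f) via R4 from parent(e,c), blue(c,f)
round 1: derive cover(f,f) via R4 from parent(f,c), blue(c,f)
round 1: derive cover(f,j) via R4 from parent(f,h), blue(h,j)
round 1: derive cover(g,d) via R4 from parent(g,f), blue(f,d)
round 1: derive cover(g,h) via R4 from parent(g,f), blue(f,h)
round 1: derive cover(h,c) via R4 from parent(h,h), blue(h,c)
round 1: derive cover(h,d) via R4 from parent(h,e), blue(e,d)
round 1: derive cover(h,j) via R4 from parent(h,h), blue(h,j)
round 1: derive cover(j,c) via R4 from parent(j,h), blue(h,c)
round 1: derive cover(j,e) via R4 from parent(j,d), blue(d,e)
round 1: derive cover(j,j) via R4 from parent(j,h), blue(h,j)
round 2: derive cover(d,e) via R3 from cover(d,d), blue(d,e)
round 2: derive cover(d,j) via R3 from cover(d,h), blue(h,j)
round 2: derive cover(e,d) via R3 from cover(e,f), blue(f,d)
round 2: derive cover(e,h) via R3 from cover(e,f), blue(f,h)
round 2: derive cover(f,d) via R3 from cover(f,f), blue(f,d)
round 2: derive cover(f,e) via R3 from cover(f,j), blue(j,e)
round 2: derive cover(g,e) via R3 from cover(g,d), blue(d,e)
round 2: derive cover(g,j) via R3 from cover(g,h), blue(h,j)
round 2: derive cover(h,f) via R3 from cover(h,c), blue(c,f)
round 2: derive cover(j,f) via R3 from cover(j,c), blue(c,f)
round 3: derive cover(e,e) via R3 from cover(e,d), blue(d,e)
round 3: derive cover(e,j) via R3 from cover(e,h), blue(h,j)

yes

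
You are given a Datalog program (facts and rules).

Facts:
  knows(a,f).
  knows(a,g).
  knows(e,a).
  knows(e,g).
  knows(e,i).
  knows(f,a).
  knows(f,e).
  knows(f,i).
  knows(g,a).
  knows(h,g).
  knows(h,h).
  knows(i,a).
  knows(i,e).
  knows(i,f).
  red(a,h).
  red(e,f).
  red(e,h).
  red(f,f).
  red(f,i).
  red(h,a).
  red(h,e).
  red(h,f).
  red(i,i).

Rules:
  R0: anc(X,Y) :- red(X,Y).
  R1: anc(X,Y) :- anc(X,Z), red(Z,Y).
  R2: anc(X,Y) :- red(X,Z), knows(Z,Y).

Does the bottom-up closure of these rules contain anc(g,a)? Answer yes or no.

round 1: derive anc(a,h) via R0 from red(a,h)
round 1: derive anc(e,f) via R0 from red(e,f)
round 1: derive anc(e,h) via R0 from red(e,h)
round 1: derive anc(f,f) via R0 from red(f,f)
round 1: derive anc(f,i) via R0 from red(f,i)
round 1: derive anc(h,a) via R0 from red(h,a)
round 1: derive anc(h,e) via R0 from red(h,e)
round 1: derive anc(h,f) via R0 from red(h,f)
round 1: derive anc(i,i) via R0 from red(i,i)
round 1: derive anc(a,g) via R2 from red(a,h), knows(h,g)
round 1: derive anc(e,a) via R2 from red(e,f), knows(f,a)
round 1: derive anc(e,e) via R2 from red(e,f), knows(f,e)
round 1: derive anc(e,g) via R2 from red(e,h), knows(h,g)
round 1: derive anc(e,i) via R2 from red(e,f), knows(f,i)
round 1: derive anc(f,a) via R2 from red(f,f), knows(f,a)
round 1: derive anc(f,e) via R2 from red(f,f), knows(f,e)
round 1: derive anc(h,g) via R2 from red(h,a), knows(a,g)
round 1: derive anc(h,i) via R2 from red(h,e), knows(e,i)
round 1: derive anc(i,a) via R2 from red(i,i), knows(i,a)
round 1: derive anc(i,e) via R2 from red(i,i), knows(i,e)
round 1: derive anc(i,f) via R2 from red(i,i), knows(i,f)
round 2: derive anc(a,a) via R1 from anc(a,h), red(h,a)
round 2: derive anc(a,e) via R1 from anc(a,h), red(h,e)
round 2: derive anc(a,f) via R1 from anc(a,h), red(h,f)
round 2: derive anc(f,h) via R1 from anc(f,a), red(a,h)
round 2: derive anc(h,h) via R1 from anc(h,a), red(a,h)
round 2: derive anc(i,h) via R1 from anc(i,a), red(a,h)
round 3: derive anc(a,i) via R1 from anc(a,f), red(f,i)

no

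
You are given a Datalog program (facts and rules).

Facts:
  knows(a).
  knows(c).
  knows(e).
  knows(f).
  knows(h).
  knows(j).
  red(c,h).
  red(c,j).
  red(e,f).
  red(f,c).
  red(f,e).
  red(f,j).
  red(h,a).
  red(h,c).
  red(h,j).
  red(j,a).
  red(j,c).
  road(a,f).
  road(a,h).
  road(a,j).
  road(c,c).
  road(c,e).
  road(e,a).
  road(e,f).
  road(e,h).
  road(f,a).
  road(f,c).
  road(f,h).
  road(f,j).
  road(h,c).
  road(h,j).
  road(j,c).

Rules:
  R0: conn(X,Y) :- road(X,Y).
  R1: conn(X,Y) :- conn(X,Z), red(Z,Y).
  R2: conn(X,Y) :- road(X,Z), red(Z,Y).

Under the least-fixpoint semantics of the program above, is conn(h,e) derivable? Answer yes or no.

round 1: derive conn(a,f) via R0 from road(a,f)
round 1: derive conn(a,h) via R0 from road(a,h)
round 1: derive conn(a,j) via R0 from road(a,j)
round 1: derive conn(c,c) via R0 from road(c,c)
round 1: derive conn(c,e) via R0 from road(c,e)
round 1: derive conn(e,a) via R0 from road(e,a)
round 1: derive conn(e,f) via R0 from road(e,f)
round 1: derive conn(e,h) via R0 from road(e,h)
round 1: derive conn(f,a) via R0 from road(f,a)
round 1: derive conn(f,c) via R0 from road(f,c)
round 1: derive conn(f,h) via R0 from road(f,h)
round 1: derive conn(f,j) via R0 from road(f,j)
round 1: derive conn(h,c) via R0 from road(h,c)
round 1: derive conn(h,j) via R0 from road(h,j)
round 1: derive conn(j,c) via R0 from road(j,c)
round 1: derive conn(a,a) via R2 from road(a,h), red(h,a)
round 1: derive conn(a,c) via R2 from road(a,f), red(f,c)
round 1: derive conn(a,e) via R2 from road(a,f), red(f,e)
round 1: derive conn(c,f) via R2 from road(c,e), red(e,f)
round 1: derive conn(c,h) via R2 from road(c,c), red(c,h)
round 1: derive conn(c,j) via R2 from road(c,c), red(c,j)
round 1: derive conn(e,c) via R2 from road(e,f), red(f,c)
round 1: derive conn(e,e) via R2 from road(e,f), red(f,e)
round 1: derive conn(e,j) via R2 from road(e,f), red(f,j)
round 1: derive conn(h,a) via R2 from road(h,j), red(j,a)
round 1: derive conn(h,h) via R2 from road(h,c), red(c,h)
round 1: derive conn(j,h) via R2 from road(j,c), red(c,h)
round 1: derive conn(j,j) via R2 from road(j,c), red(c,j)
round 2: derive conn(c,a) via R1 from conn(c,h), red(h,a)
round 2: derive conn(j,a) via R1 from conn(j,h), red(h,a)

no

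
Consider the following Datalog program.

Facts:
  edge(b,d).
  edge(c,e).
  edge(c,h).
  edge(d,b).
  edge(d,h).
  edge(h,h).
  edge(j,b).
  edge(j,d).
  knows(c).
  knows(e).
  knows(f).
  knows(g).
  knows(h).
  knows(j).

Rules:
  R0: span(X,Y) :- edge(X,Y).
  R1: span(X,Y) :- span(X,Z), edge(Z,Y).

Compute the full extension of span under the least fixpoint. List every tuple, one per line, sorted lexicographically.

span(b,b)
span(b,d)
span(b,h)
span(c,e)
span(c,h)
span(d,b)
span(d,d)
span(d,h)
span(h,h)
span(j,b)
span(j,d)
span(j,h)

round 1: derive span(b,d) via R0 from edge(b,d)
round 1: derive span(c,e) via R0 from edge(c,e)
round 1: derive span(c,h) via R0 from edge(c,h)
round 1: derive span(d,b) via R0 from edge(d,b)
round 1: derive span(d,h) via R0 from edge(d,h)
round 1: derive span(h,h) via R0 from edge(h,h)
round 1: derive span(j,b) via R0 from edge(j,b)
round 1: derive span(j,d) via R0 from edge(j,d)
round 2: derive span(b,b) via R1 from span(b,d), edge(d,b)
round 2: derive span(b,h) via R1 from span(b,d), edge(d,h)
round 2: derive span(d,d) via R1 from span(d,b), edge(b,d)
round 2: derive span(j,h) via R1 from span(j,d), edge(d,h)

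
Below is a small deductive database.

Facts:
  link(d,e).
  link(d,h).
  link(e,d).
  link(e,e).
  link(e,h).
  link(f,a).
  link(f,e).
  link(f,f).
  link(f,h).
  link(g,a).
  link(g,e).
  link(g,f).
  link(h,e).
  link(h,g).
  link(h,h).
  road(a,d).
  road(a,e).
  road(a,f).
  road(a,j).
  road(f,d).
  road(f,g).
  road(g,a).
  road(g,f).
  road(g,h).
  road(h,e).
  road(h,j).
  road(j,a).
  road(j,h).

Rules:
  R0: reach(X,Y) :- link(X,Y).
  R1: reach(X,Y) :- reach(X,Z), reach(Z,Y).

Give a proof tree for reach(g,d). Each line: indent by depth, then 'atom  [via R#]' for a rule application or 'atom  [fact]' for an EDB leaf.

reach(g,d)  [via R1]
  reach(g,e)  [via R0]
    link(g,e)  [fact]
  reach(e,d)  [via R0]
    link(e,d)  [fact]

round 1: derive reach(d,e) via R0 from link(d,e)
round 1: derive reach(d,h) via R0 from link(d,h)
round 1: derive reach(e,d) via R0 from link(e,d)
round 1: derive reach(e,e) via R0 from link(e,e)
round 1: derive reach(e,h) via R0 from link(e,h)
round 1: derive reach(f,a) via R0 from link(f,a)
round 1: derive reach(f,e) via R0 from link(f,e)
round 1: derive reach(f,f) via R0 from link(f,f)
round 1: derive reach(f,h) via R0 from link(f,h)
round 1: derive reach(g,a) via R0 from link(g,a)
round 1: derive reach(g,e) via R0 from link(g,e)
round 1: derive reach(g,f) via R0 from link(g,f)
round 1: derive reach(h,e) via R0 from link(h,e)
round 1: derive reach(h,g) via R0 from link(h,g)
round 1: derive reach(h,h) via R0 from link(h,h)
round 2: derive reach(d,d) via R1 from reach(d,e), reach(e,d)
round 2: derive reach(d,g) via R1 from reach(d,h), reach(h,g)
round 2: derive reach(e,g) via R1 from reach(e,h), reach(h,g)
round 2: derive reach(f,d) via R1 from reach(f,e), reach(e,d)
round 2: derive reach(f,g) via R1 from reach(f,h), reach(h,g)
round 2: derive reach(g,d) via R1 from reach(g,e), reach(e,d)
round 2: derive reach(g,h) via R1 from reach(g,e), reach(e,h)
round 2: derive reach(h,a) via R1 from reach(h,g), reach(g,a)
round 2: derive reach(h,d) via R1 from reach(h,e), reach(e,d)
round 2: derive reach(h,f) via R1 from reach(h,g), reach(g,f)
round 3: derive reach(d,a) via R1 from reach(d,g), reach(g,a)
round 3: derive reach(d,f) via R1 from reach(d,g), reach(g,f)
round 3: derive reach(e,a) via R1 from reach(e,g), reach(g,a)
round 3: derive reach(e,f) via R1 from reach(e,g), reach(g,f)
round 3: derive reach(g,g) via R1 from reach(g,d), reach(d,g)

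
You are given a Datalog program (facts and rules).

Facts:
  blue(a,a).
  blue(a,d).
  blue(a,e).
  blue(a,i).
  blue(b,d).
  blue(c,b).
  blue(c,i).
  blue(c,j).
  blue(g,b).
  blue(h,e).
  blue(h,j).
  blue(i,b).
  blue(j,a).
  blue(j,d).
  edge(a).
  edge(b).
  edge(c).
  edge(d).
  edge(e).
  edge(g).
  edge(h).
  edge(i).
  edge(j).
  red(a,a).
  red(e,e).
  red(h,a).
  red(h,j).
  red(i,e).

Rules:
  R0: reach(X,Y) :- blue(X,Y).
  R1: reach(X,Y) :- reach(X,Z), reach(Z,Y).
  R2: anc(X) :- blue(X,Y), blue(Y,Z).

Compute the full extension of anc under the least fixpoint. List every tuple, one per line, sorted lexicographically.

anc(a)
anc(c)
anc(g)
anc(h)
anc(i)
anc(j)

round 1: derive anc(a) via R2 from blue(a,a), blue(a,a)
round 1: derive anc(c) via R2 from blue(c,b), blue(b,d)
round 1: derive anc(g) via R2 from blue(g,b), blue(b,d)
round 1: derive anc(h) via R2 from blue(h,j), blue(j,a)
round 1: derive anc(i) via R2 from blue(i,b), blue(b,d)
round 1: derive anc(j) via R2 from blue(j,a), blue(a,a)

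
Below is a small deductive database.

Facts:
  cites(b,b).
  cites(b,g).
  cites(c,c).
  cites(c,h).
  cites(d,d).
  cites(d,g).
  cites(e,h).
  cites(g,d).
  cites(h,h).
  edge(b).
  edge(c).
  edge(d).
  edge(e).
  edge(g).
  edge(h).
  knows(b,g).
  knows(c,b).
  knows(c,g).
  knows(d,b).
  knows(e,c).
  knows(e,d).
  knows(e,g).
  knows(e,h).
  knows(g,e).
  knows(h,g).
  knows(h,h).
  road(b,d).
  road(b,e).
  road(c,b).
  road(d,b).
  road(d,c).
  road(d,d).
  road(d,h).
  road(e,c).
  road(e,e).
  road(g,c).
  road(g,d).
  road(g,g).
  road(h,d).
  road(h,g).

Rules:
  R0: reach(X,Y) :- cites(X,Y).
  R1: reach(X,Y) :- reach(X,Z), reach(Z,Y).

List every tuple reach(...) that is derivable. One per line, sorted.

reach(b,b)
reach(b,d)
reach(b,g)
reach(c,c)
reach(c,h)
reach(d,d)
reach(d,g)
reach(e,h)
reach(g,d)
reach(g,g)
reach(h,h)

round 1: derive reach(b,b) via R0 from cites(b,b)
round 1: derive reach(b,g) via R0 from cites(b,g)
round 1: derive reach(c,c) via R0 from cites(c,c)
round 1: derive reach(c,h) via R0 from cites(c,h)
round 1: derive reach(d,d) via R0 from cites(d,d)
round 1: derive reach(d,g) via R0 from cites(d,g)
round 1: derive reach(e,h) via R0 from cites(e,h)
round 1: derive reach(g,d) via R0 from cites(g,d)
round 1: derive reach(h,h) via R0 from cites(h,h)
round 2: derive reach(b,d) via R1 from reach(b,g), reach(g,d)
round 2: derive reach(g,g) via R1 from reach(g,d), reach(d,g)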